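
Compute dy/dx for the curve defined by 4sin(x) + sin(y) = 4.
Take d/dx of both sides. Since y is implicitly a function of x, the chain rule attaches a y' = dy/dx factor whenever we differentiate through y.

Set F(x, y) = (left side) − (right side), so the curve is F = 0. Differentiating each term of F:
  d/dx[4sin(x)] = 4cos(x)
  d/dx[sin(y)] = y'·cos(y)
  d/dx[-4] = 0

Collecting, the y'-free part is the partial derivative in x and the y' coefficient is the partial derivative in y:
  ∂F/∂x = 4cos(x)
  ∂F/∂y = cos(y)

so d/dx[F(x, y(x))] = ∂F/∂x + (∂F/∂y)·y' = 0. Rearranging,
  dy/dx = -(∂F/∂x)/(∂F/∂y) = -(4cos(x))/(cos(y)) = -4cos(x)/cos(y)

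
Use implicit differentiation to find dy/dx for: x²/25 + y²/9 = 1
Apply d/dx to both sides, remembering that y depends on x. Each occurrence of y therefore brings in a y' = dy/dx via the chain rule.

With F(x, y) equal to the left-hand side minus the right, differentiate F term by term:
  d/dx[x^2/25] = 2x/25
  d/dx[y^2/9] = 2y·y'/9
  d/dx[-1] = 0
Adding these up, d/dx[F] = 0 becomes
  (2x/25) + (2y/9)·y' = 0,
so isolating y',
  dy/dx = -(2x/25)/(2y/9) = -9x/(25y)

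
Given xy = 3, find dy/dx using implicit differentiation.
Apply d/dx to both sides, remembering that y depends on x. Each occurrence of y therefore brings in a y' = dy/dx via the chain rule.

With F(x, y) equal to the left-hand side minus the right, differentiate F term by term:
  d/dx[xy] = x·y' + y
  d/dx[-3] = 0
Adding these up, d/dx[F] = 0 becomes
  (y) + (x)·y' = 0,
so isolating y',
  dy/dx = -(y)/(x) = -y/x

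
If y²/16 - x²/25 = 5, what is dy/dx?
Differentiate both sides with respect to x, treating y as y(x). By the chain rule, any term containing y contributes a factor of y' = dy/dx when we differentiate it.

Move every term to one side and write the relation as F(x, y) = 0. Term by term,
  d/dx[-x^2/25] = -2x/25
  d/dx[y^2/16] = y·y'/8
  d/dx[-5] = 0

The pieces without y' make up ∂F/∂x and the coefficient of y' is ∂F/∂y:
  ∂F/∂x = -2x/25,
  ∂F/∂y = y/8.

Since d/dx[F] = ∂F/∂x + (∂F/∂y)·y' = 0, solve for y':
  (∂F/∂y)·y' = -∂F/∂x
  dy/dx = -(∂F/∂x)/(∂F/∂y) = -(-2x/25)/(y/8) = 16x/(25y)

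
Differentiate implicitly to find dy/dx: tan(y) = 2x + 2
Differentiate the relation implicitly: treat y = y(x) and apply the chain rule, so every y-derivative picks up a y' = dy/dx factor.

With everything moved to the left-hand side, differentiate term by term:
  d/dx[-2x] = -2
  d/dx[tan(y)] = y'(tan(y)^2 + 1)
  d/dx[-2] = 0

Separating the contributions that come from x directly and those that come through y:
  without y':      -2
  multiplying y':  tan(y)^2 + 1

so (-2) + (tan(y)^2 + 1)·y' = 0, and therefore
  dy/dx = -(-2)/(tan(y)^2 + 1) = 2cos(y)^2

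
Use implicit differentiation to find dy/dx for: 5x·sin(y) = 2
Differentiate the relation implicitly: treat y = y(x) and apply the chain rule, so every y-derivative picks up a y' = dy/dx factor.

With everything moved to the left-hand side, differentiate term by term:
  d/dx[5x·sin(y)] = 5x·y'·cos(y) + 5sin(y)
  d/dx[-2] = 0

Separating the contributions that come from x directly and those that come through y:
  without y':      5sin(y)
  multiplying y':  5x·cos(y)

so (5sin(y)) + (5x·cos(y))·y' = 0, and therefore
  dy/dx = -(5sin(y))/(5x·cos(y)) = -tan(y)/x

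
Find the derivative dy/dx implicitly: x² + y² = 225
Take d/dx of both sides. Since y is implicitly a function of x, the chain rule attaches a y' = dy/dx factor whenever we differentiate through y.

Set F(x, y) = (left side) − (right side), so the curve is F = 0. Differentiating each term of F:
  d/dx[x^2] = 2x
  d/dx[y^2] = 2y·y'
  d/dx[-225] = 0

Collecting, the y'-free part is the partial derivative in x and the y' coefficient is the partial derivative in y:
  ∂F/∂x = 2x
  ∂F/∂y = 2y

so d/dx[F(x, y(x))] = ∂F/∂x + (∂F/∂y)·y' = 0. Rearranging,
  dy/dx = -(∂F/∂x)/(∂F/∂y) = -(2x)/(2y) = -x/y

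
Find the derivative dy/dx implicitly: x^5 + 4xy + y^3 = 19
Take d/dx of both sides. Since y is implicitly a function of x, the chain rule attaches a y' = dy/dx factor whenever we differentiate through y.

Set F(x, y) = (left side) − (right side), so the curve is F = 0. Differentiating each term of F:
  d/dx[x^5] = 5x^4
  d/dx[4xy] = 4x·y' + 4y
  d/dx[y^3] = 3y^2·y'
  d/dx[-19] = 0

Collecting, the y'-free part is the partial derivative in x and the y' coefficient is the partial derivative in y:
  ∂F/∂x = 5x^4 + 4y
  ∂F/∂y = 4x + 3y^2

so d/dx[F(x, y(x))] = ∂F/∂x + (∂F/∂y)·y' = 0. Rearranging,
  dy/dx = -(∂F/∂x)/(∂F/∂y) = -(5x^4 + 4y)/(4x + 3y^2) = (-5x^4 - 4y)/(4x + 3y^2)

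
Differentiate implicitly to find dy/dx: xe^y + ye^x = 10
Differentiate both sides with respect to x, treating y as y(x). By the chain rule, any term containing y contributes a factor of y' = dy/dx when we differentiate it.

Move every term to one side and write the relation as F(x, y) = 0. Term by term,
  d/dx[x·e^(y)] = x·y'·e^(y) + e^(y)
  d/dx[y·e^(x)] = y·e^(x) + y'·e^(x)
  d/dx[-10] = 0

The pieces without y' make up ∂F/∂x and the coefficient of y' is ∂F/∂y:
  ∂F/∂x = y·e^(x) + e^(y),
  ∂F/∂y = x·e^(y) + e^(x).

Since d/dx[F] = ∂F/∂x + (∂F/∂y)·y' = 0, solve for y':
  (∂F/∂y)·y' = -∂F/∂x
  dy/dx = -(∂F/∂x)/(∂F/∂y) = -(y·e^(x) + e^(y))/(x·e^(y) + e^(x)) = (-y·e^(x) - e^(y))/(x·e^(y) + e^(x))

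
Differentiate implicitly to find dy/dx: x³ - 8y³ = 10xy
Take d/dx of both sides. Since y is implicitly a function of x, the chain rule attaches a y' = dy/dx factor whenever we differentiate through y.

Set F(x, y) = (left side) − (right side), so the curve is F = 0. Differentiating each term of F:
  d/dx[x^3] = 3x^2
  d/dx[-10xy] = -10x·y' - 10y
  d/dx[-8y^3] = -24y^2·y'

Collecting, the y'-free part is the partial derivative in x and the y' coefficient is the partial derivative in y:
  ∂F/∂x = 3x^2 - 10y
  ∂F/∂y = -10x - 24y^2

so d/dx[F(x, y(x))] = ∂F/∂x + (∂F/∂y)·y' = 0. Rearranging,
  dy/dx = -(∂F/∂x)/(∂F/∂y) = -(3x^2 - 10y)/(-10x - 24y^2) = (3x^2 - 10y)/(2(5x + 12y^2))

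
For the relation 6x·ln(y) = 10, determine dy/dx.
Differentiate both sides with respect to x, treating y as y(x). By the chain rule, any term containing y contributes a factor of y' = dy/dx when we differentiate it.

Move every term to one side and write the relation as F(x, y) = 0. Term by term,
  d/dx[6x·ln(y)] = 6x·y'/y + 6ln(y)
  d/dx[-10] = 0

The pieces without y' make up ∂F/∂x and the coefficient of y' is ∂F/∂y:
  ∂F/∂x = 6ln(y),
  ∂F/∂y = 6x/y.

Since d/dx[F] = ∂F/∂x + (∂F/∂y)·y' = 0, solve for y':
  (∂F/∂y)·y' = -∂F/∂x
  dy/dx = -(∂F/∂x)/(∂F/∂y) = -(6ln(y))/(6x/y) = -y·ln(y)/x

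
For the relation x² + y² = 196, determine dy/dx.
Differentiate the relation implicitly: treat y = y(x) and apply the chain rule, so every y-derivative picks up a y' = dy/dx factor.

With everything moved to the left-hand side, differentiate term by term:
  d/dx[x^2] = 2x
  d/dx[y^2] = 2y·y'
  d/dx[-196] = 0

Separating the contributions that come from x directly and those that come through y:
  without y':      2x
  multiplying y':  2y

so (2x) + (2y)·y' = 0, and therefore
  dy/dx = -(2x)/(2y) = -x/y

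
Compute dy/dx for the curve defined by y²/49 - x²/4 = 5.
Take d/dx of both sides. Since y is implicitly a function of x, the chain rule attaches a y' = dy/dx factor whenever we differentiate through y.

Set F(x, y) = (left side) − (right side), so the curve is F = 0. Differentiating each term of F:
  d/dx[-x^2/4] = -x/2
  d/dx[y^2/49] = 2y·y'/49
  d/dx[-5] = 0

Collecting, the y'-free part is the partial derivative in x and the y' coefficient is the partial derivative in y:
  ∂F/∂x = -x/2
  ∂F/∂y = 2y/49

so d/dx[F(x, y(x))] = ∂F/∂x + (∂F/∂y)·y' = 0. Rearranging,
  dy/dx = -(∂F/∂x)/(∂F/∂y) = -(-x/2)/(2y/49) = 49x/(4y)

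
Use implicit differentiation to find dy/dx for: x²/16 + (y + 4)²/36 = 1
Differentiate both sides with respect to x, treating y as y(x). By the chain rule, any term containing y contributes a factor of y' = dy/dx when we differentiate it.

Move every term to one side and write the relation as F(x, y) = 0. Term by term,
  d/dx[x^2/16] = x/8
  d/dx[(y + 4)^2/36] = y'(y + 4)/18
  d/dx[-1] = 0

The pieces without y' make up ∂F/∂x and the coefficient of y' is ∂F/∂y:
  ∂F/∂x = x/8,
  ∂F/∂y = y/18 + 2/9.

Since d/dx[F] = ∂F/∂x + (∂F/∂y)·y' = 0, solve for y':
  (∂F/∂y)·y' = -∂F/∂x
  dy/dx = -(∂F/∂x)/(∂F/∂y) = -(x/8)/(y/18 + 2/9)
        = -(x/8)/((y + 4)/18) = -9x/(4y + 16)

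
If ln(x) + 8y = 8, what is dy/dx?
Differentiate both sides with respect to x, treating y as y(x). By the chain rule, any term containing y contributes a factor of y' = dy/dx when we differentiate it.

Move every term to one side and write the relation as F(x, y) = 0. Term by term,
  d/dx[8y] = 8·y'
  d/dx[ln(x)] = 1/x
  d/dx[-8] = 0

The pieces without y' make up ∂F/∂x and the coefficient of y' is ∂F/∂y:
  ∂F/∂x = 1/x,
  ∂F/∂y = 8.

Since d/dx[F] = ∂F/∂x + (∂F/∂y)·y' = 0, solve for y':
  (∂F/∂y)·y' = -∂F/∂x
  dy/dx = -(∂F/∂x)/(∂F/∂y) = -(1/x)/(8) = -1/(8x)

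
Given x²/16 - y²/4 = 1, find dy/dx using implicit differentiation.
Take d/dx of both sides. Since y is implicitly a function of x, the chain rule attaches a y' = dy/dx factor whenever we differentiate through y.

Set F(x, y) = (left side) − (right side), so the curve is F = 0. Differentiating each term of F:
  d/dx[x^2/16] = x/8
  d/dx[-y^2/4] = -y·y'/2
  d/dx[-1] = 0

Collecting, the y'-free part is the partial derivative in x and the y' coefficient is the partial derivative in y:
  ∂F/∂x = x/8
  ∂F/∂y = -y/2

so d/dx[F(x, y(x))] = ∂F/∂x + (∂F/∂y)·y' = 0. Rearranging,
  dy/dx = -(∂F/∂x)/(∂F/∂y) = -(x/8)/(-y/2) = x/(4y)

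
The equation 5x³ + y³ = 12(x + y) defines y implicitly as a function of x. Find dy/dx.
Apply d/dx to both sides, remembering that y depends on x. Each occurrence of y therefore brings in a y' = dy/dx via the chain rule.

With F(x, y) equal to the left-hand side minus the right, differentiate F term by term:
  d/dx[5x^3] = 15x^2
  d/dx[-12x] = -12
  d/dx[y^3] = 3y^2·y'
  d/dx[-12y] = -12·y'
Adding these up, d/dx[F] = 0 becomes
  (15x^2 - 12) + (3y^2 - 12)·y' = 0,
so isolating y',
  dy/dx = -(15x^2 - 12)/(3y^2 - 12) = (4 - 5x^2)/(y^2 - 4)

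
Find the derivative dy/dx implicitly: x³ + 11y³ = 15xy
Differentiate both sides with respect to x, treating y as y(x). By the chain rule, any term containing y contributes a factor of y' = dy/dx when we differentiate it.

Move every term to one side and write the relation as F(x, y) = 0. Term by term,
  d/dx[x^3] = 3x^2
  d/dx[-15xy] = -15x·y' - 15y
  d/dx[11y^3] = 33y^2·y'

The pieces without y' make up ∂F/∂x and the coefficient of y' is ∂F/∂y:
  ∂F/∂x = 3x^2 - 15y,
  ∂F/∂y = -15x + 33y^2.

Since d/dx[F] = ∂F/∂x + (∂F/∂y)·y' = 0, solve for y':
  (∂F/∂y)·y' = -∂F/∂x
  dy/dx = -(∂F/∂x)/(∂F/∂y) = -(3x^2 - 15y)/(-15x + 33y^2) = (x^2 - 5y)/(5x - 11y^2)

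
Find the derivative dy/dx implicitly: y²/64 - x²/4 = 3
Take d/dx of both sides. Since y is implicitly a function of x, the chain rule attaches a y' = dy/dx factor whenever we differentiate through y.

Set F(x, y) = (left side) − (right side), so the curve is F = 0. Differentiating each term of F:
  d/dx[-x^2/4] = -x/2
  d/dx[y^2/64] = y·y'/32
  d/dx[-3] = 0

Collecting, the y'-free part is the partial derivative in x and the y' coefficient is the partial derivative in y:
  ∂F/∂x = -x/2
  ∂F/∂y = y/32

so d/dx[F(x, y(x))] = ∂F/∂x + (∂F/∂y)·y' = 0. Rearranging,
  dy/dx = -(∂F/∂x)/(∂F/∂y) = -(-x/2)/(y/32) = 16x/y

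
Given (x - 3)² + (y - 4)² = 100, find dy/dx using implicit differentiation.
Take d/dx of both sides. Since y is implicitly a function of x, the chain rule attaches a y' = dy/dx factor whenever we differentiate through y.

Set F(x, y) = (left side) − (right side), so the curve is F = 0. Differentiating each term of F:
  d/dx[(x - 3)^2] = 2x - 6
  d/dx[(y - 4)^2] = 2·y'(y - 4)
  d/dx[-100] = 0

Collecting, the y'-free part is the partial derivative in x and the y' coefficient is the partial derivative in y:
  ∂F/∂x = 2x - 6
  ∂F/∂y = 2y - 8

so d/dx[F(x, y(x))] = ∂F/∂x + (∂F/∂y)·y' = 0. Rearranging,
  dy/dx = -(∂F/∂x)/(∂F/∂y) = -(2x - 6)/(2y - 8) = (3 - x)/(y - 4)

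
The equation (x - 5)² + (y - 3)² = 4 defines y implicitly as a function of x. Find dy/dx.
Differentiate the relation implicitly: treat y = y(x) and apply the chain rule, so every y-derivative picks up a y' = dy/dx factor.

With everything moved to the left-hand side, differentiate term by term:
  d/dx[(x - 5)^2] = 2x - 10
  d/dx[(y - 3)^2] = 2·y'(y - 3)
  d/dx[-4] = 0

Separating the contributions that come from x directly and those that come through y:
  without y':      2x - 10
  multiplying y':  2y - 6

so (2x - 10) + (2y - 6)·y' = 0, and therefore
  dy/dx = -(2x - 10)/(2y - 6) = (5 - x)/(y - 3)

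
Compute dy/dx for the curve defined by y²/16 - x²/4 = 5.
Differentiate both sides with respect to x, treating y as y(x). By the chain rule, any term containing y contributes a factor of y' = dy/dx when we differentiate it.

Move every term to one side and write the relation as F(x, y) = 0. Term by term,
  d/dx[-x^2/4] = -x/2
  d/dx[y^2/16] = y·y'/8
  d/dx[-5] = 0

The pieces without y' make up ∂F/∂x and the coefficient of y' is ∂F/∂y:
  ∂F/∂x = -x/2,
  ∂F/∂y = y/8.

Since d/dx[F] = ∂F/∂x + (∂F/∂y)·y' = 0, solve for y':
  (∂F/∂y)·y' = -∂F/∂x
  dy/dx = -(∂F/∂x)/(∂F/∂y) = -(-x/2)/(y/8) = 4x/y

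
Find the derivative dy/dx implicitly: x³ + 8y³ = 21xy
Differentiate both sides with respect to x, treating y as y(x). By the chain rule, any term containing y contributes a factor of y' = dy/dx when we differentiate it.

Move every term to one side and write the relation as F(x, y) = 0. Term by term,
  d/dx[x^3] = 3x^2
  d/dx[-21xy] = -21x·y' - 21y
  d/dx[8y^3] = 24y^2·y'

The pieces without y' make up ∂F/∂x and the coefficient of y' is ∂F/∂y:
  ∂F/∂x = 3x^2 - 21y,
  ∂F/∂y = -21x + 24y^2.

Since d/dx[F] = ∂F/∂x + (∂F/∂y)·y' = 0, solve for y':
  (∂F/∂y)·y' = -∂F/∂x
  dy/dx = -(∂F/∂x)/(∂F/∂y) = -(3x^2 - 21y)/(-21x + 24y^2) = (x^2 - 7y)/(7x - 8y^2)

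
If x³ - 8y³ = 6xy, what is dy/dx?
Apply d/dx to both sides, remembering that y depends on x. Each occurrence of y therefore brings in a y' = dy/dx via the chain rule.

With F(x, y) equal to the left-hand side minus the right, differentiate F term by term:
  d/dx[x^3] = 3x^2
  d/dx[-6xy] = -6x·y' - 6y
  d/dx[-8y^3] = -24y^2·y'
Adding these up, d/dx[F] = 0 becomes
  (3x^2 - 6y) + (-6x - 24y^2)·y' = 0,
so isolating y',
  dy/dx = -(3x^2 - 6y)/(-6x - 24y^2) = (x^2/2 - y)/(x + 4y^2)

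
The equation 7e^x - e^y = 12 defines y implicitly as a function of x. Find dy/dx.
Apply d/dx to both sides, remembering that y depends on x. Each occurrence of y therefore brings in a y' = dy/dx via the chain rule.

With F(x, y) equal to the left-hand side minus the right, differentiate F term by term:
  d/dx[7e^(x)] = 7e^(x)
  d/dx[-e^(y)] = -y'·e^(y)
  d/dx[-12] = 0
Adding these up, d/dx[F] = 0 becomes
  (7e^(x)) + (-e^(y))·y' = 0,
so isolating y',
  dy/dx = -(7e^(x))/(-e^(y)) = 7e^(x - y)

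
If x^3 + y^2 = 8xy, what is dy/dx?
Differentiate the relation implicitly: treat y = y(x) and apply the chain rule, so every y-derivative picks up a y' = dy/dx factor.

With everything moved to the left-hand side, differentiate term by term:
  d/dx[x^3] = 3x^2
  d/dx[-8xy] = -8x·y' - 8y
  d/dx[y^2] = 2y·y'

Separating the contributions that come from x directly and those that come through y:
  without y':      3x^2 - 8y
  multiplying y':  -8x + 2y

so (3x^2 - 8y) + (-8x + 2y)·y' = 0, and therefore
  dy/dx = -(3x^2 - 8y)/(-8x + 2y) = (3x^2 - 8y)/(2(4x - y))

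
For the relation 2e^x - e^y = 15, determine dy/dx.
Differentiate both sides with respect to x, treating y as y(x). By the chain rule, any term containing y contributes a factor of y' = dy/dx when we differentiate it.

Move every term to one side and write the relation as F(x, y) = 0. Term by term,
  d/dx[2e^(x)] = 2e^(x)
  d/dx[-e^(y)] = -y'·e^(y)
  d/dx[-15] = 0

The pieces without y' make up ∂F/∂x and the coefficient of y' is ∂F/∂y:
  ∂F/∂x = 2e^(x),
  ∂F/∂y = -e^(y).

Since d/dx[F] = ∂F/∂x + (∂F/∂y)·y' = 0, solve for y':
  (∂F/∂y)·y' = -∂F/∂x
  dy/dx = -(∂F/∂x)/(∂F/∂y) = -(2e^(x))/(-e^(y)) = 2e^(x - y)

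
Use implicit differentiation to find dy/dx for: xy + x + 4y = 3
Apply d/dx to both sides, remembering that y depends on x. Each occurrence of y therefore brings in a y' = dy/dx via the chain rule.

With F(x, y) equal to the left-hand side minus the right, differentiate F term by term:
  d/dx[xy] = x·y' + y
  d/dx[x] = 1
  d/dx[4y] = 4·y'
  d/dx[-3] = 0
Adding these up, d/dx[F] = 0 becomes
  (y + 1) + (x + 4)·y' = 0,
so isolating y',
  dy/dx = -(y + 1)/(x + 4) = (-y - 1)/(x + 4)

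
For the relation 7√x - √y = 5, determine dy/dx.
Apply d/dx to both sides, remembering that y depends on x. Each occurrence of y therefore brings in a y' = dy/dx via the chain rule.

With F(x, y) equal to the left-hand side minus the right, differentiate F term by term:
  d/dx[7√(x)] = 7/(2√(x))
  d/dx[-√(y)] = -y'/(2√(y))
  d/dx[-5] = 0
Adding these up, d/dx[F] = 0 becomes
  (7/(2√(x))) + (-1/(2√(y)))·y' = 0,
so isolating y',
  dy/dx = -(7/(2√(x)))/(-1/(2√(y))) = 7√(y)/√(x)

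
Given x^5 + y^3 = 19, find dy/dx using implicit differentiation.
Apply d/dx to both sides, remembering that y depends on x. Each occurrence of y therefore brings in a y' = dy/dx via the chain rule.

With F(x, y) equal to the left-hand side minus the right, differentiate F term by term:
  d/dx[x^5] = 5x^4
  d/dx[y^3] = 3y^2·y'
  d/dx[-19] = 0
Adding these up, d/dx[F] = 0 becomes
  (5x^4) + (3y^2)·y' = 0,
so isolating y',
  dy/dx = -(5x^4)/(3y^2) = -5x^4/(3y^2)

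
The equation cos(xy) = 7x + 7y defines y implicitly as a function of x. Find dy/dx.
Differentiate the relation implicitly: treat y = y(x) and apply the chain rule, so every y-derivative picks up a y' = dy/dx factor.

With everything moved to the left-hand side, differentiate term by term:
  d/dx[-7x] = -7
  d/dx[-7y] = -7·y'
  d/dx[cos(xy)] = -(x·y' + y)·sin(xy)

Separating the contributions that come from x directly and those that come through y:
  without y':      -y·sin(xy) - 7
  multiplying y':  -x·sin(xy) - 7

so (-y·sin(xy) - 7) + (-x·sin(xy) - 7)·y' = 0, and therefore
  dy/dx = -(-y·sin(xy) - 7)/(-x·sin(xy) - 7) = -(y·sin(xy) + 7)/(x·sin(xy) + 7)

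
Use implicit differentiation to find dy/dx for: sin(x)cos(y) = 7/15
Apply d/dx to both sides, remembering that y depends on x. Each occurrence of y therefore brings in a y' = dy/dx via the chain rule.

With F(x, y) equal to the left-hand side minus the right, differentiate F term by term:
  d/dx[sin(x)·cos(y)] = -y'·sin(x)·sin(y) + cos(x)·cos(y)
  d/dx[-7/15] = 0
Adding these up, d/dx[F] = 0 becomes
  (cos(x)·cos(y)) + (-sin(x)·sin(y))·y' = 0,
so isolating y',
  dy/dx = -(cos(x)·cos(y))/(-sin(x)·sin(y)) = 1/(tan(x)·tan(y))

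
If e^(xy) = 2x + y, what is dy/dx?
Apply d/dx to both sides, remembering that y depends on x. Each occurrence of y therefore brings in a y' = dy/dx via the chain rule.

With F(x, y) equal to the left-hand side minus the right, differentiate F term by term:
  d/dx[-2x] = -2
  d/dx[-y] = -y'
  d/dx[e^(xy)] = (x·y' + y)·e^(xy)
Adding these up, d/dx[F] = 0 becomes
  (y·e^(xy) - 2) + (x·e^(xy) - 1)·y' = 0,
so isolating y',
  dy/dx = -(y·e^(xy) - 2)/(x·e^(xy) - 1) = (-y·e^(xy) + 2)/(x·e^(xy) - 1)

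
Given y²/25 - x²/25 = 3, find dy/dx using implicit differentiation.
Apply d/dx to both sides, remembering that y depends on x. Each occurrence of y therefore brings in a y' = dy/dx via the chain rule.

With F(x, y) equal to the left-hand side minus the right, differentiate F term by term:
  d/dx[-x^2/25] = -2x/25
  d/dx[y^2/25] = 2y·y'/25
  d/dx[-3] = 0
Adding these up, d/dx[F] = 0 becomes
  (-2x/25) + (2y/25)·y' = 0,
so isolating y',
  dy/dx = -(-2x/25)/(2y/25) = x/y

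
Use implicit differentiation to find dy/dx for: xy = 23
Differentiate the relation implicitly: treat y = y(x) and apply the chain rule, so every y-derivative picks up a y' = dy/dx factor.

With everything moved to the left-hand side, differentiate term by term:
  d/dx[xy] = x·y' + y
  d/dx[-23] = 0

Separating the contributions that come from x directly and those that come through y:
  without y':      y
  multiplying y':  x

so (y) + (x)·y' = 0, and therefore
  dy/dx = -(y)/(x) = -y/x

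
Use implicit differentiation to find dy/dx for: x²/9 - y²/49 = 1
Take d/dx of both sides. Since y is implicitly a function of x, the chain rule attaches a y' = dy/dx factor whenever we differentiate through y.

Set F(x, y) = (left side) − (right side), so the curve is F = 0. Differentiating each term of F:
  d/dx[x^2/9] = 2x/9
  d/dx[-y^2/49] = -2y·y'/49
  d/dx[-1] = 0

Collecting, the y'-free part is the partial derivative in x and the y' coefficient is the partial derivative in y:
  ∂F/∂x = 2x/9
  ∂F/∂y = -2y/49

so d/dx[F(x, y(x))] = ∂F/∂x + (∂F/∂y)·y' = 0. Rearranging,
  dy/dx = -(∂F/∂x)/(∂F/∂y) = -(2x/9)/(-2y/49) = 49x/(9y)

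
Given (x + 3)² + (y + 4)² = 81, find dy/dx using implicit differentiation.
Differentiate the relation implicitly: treat y = y(x) and apply the chain rule, so every y-derivative picks up a y' = dy/dx factor.

With everything moved to the left-hand side, differentiate term by term:
  d/dx[(x + 3)^2] = 2x + 6
  d/dx[(y + 4)^2] = 2·y'(y + 4)
  d/dx[-81] = 0

Separating the contributions that come from x directly and those that come through y:
  without y':      2x + 6
  multiplying y':  2y + 8

so (2x + 6) + (2y + 8)·y' = 0, and therefore
  dy/dx = -(2x + 6)/(2y + 8) = (-x - 3)/(y + 4)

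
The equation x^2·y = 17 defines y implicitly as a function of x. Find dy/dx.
Take d/dx of both sides. Since y is implicitly a function of x, the chain rule attaches a y' = dy/dx factor whenever we differentiate through y.

Set F(x, y) = (left side) − (right side), so the curve is F = 0. Differentiating each term of F:
  d/dx[x^2y] = x^2·y' + 2xy
  d/dx[-17] = 0

Collecting, the y'-free part is the partial derivative in x and the y' coefficient is the partial derivative in y:
  ∂F/∂x = 2xy
  ∂F/∂y = x^2

so d/dx[F(x, y(x))] = ∂F/∂x + (∂F/∂y)·y' = 0. Rearranging,
  dy/dx = -(∂F/∂x)/(∂F/∂y) = -(2xy)/(x^2) = -2y/x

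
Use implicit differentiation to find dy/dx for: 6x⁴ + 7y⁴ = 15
Differentiate the relation implicitly: treat y = y(x) and apply the chain rule, so every y-derivative picks up a y' = dy/dx factor.

With everything moved to the left-hand side, differentiate term by term:
  d/dx[6x^4] = 24x^3
  d/dx[7y^4] = 28y^3·y'
  d/dx[-15] = 0

Separating the contributions that come from x directly and those that come through y:
  without y':      24x^3
  multiplying y':  28y^3

so (24x^3) + (28y^3)·y' = 0, and therefore
  dy/dx = -(24x^3)/(28y^3) = -6x^3/(7y^3)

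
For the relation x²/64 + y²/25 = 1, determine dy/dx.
Differentiate the relation implicitly: treat y = y(x) and apply the chain rule, so every y-derivative picks up a y' = dy/dx factor.

With everything moved to the left-hand side, differentiate term by term:
  d/dx[x^2/64] = x/32
  d/dx[y^2/25] = 2y·y'/25
  d/dx[-1] = 0

Separating the contributions that come from x directly and those that come through y:
  without y':      x/32
  multiplying y':  2y/25

so (x/32) + (2y/25)·y' = 0, and therefore
  dy/dx = -(x/32)/(2y/25) = -25x/(64y)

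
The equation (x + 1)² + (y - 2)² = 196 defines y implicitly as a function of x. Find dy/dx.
Differentiate both sides with respect to x, treating y as y(x). By the chain rule, any term containing y contributes a factor of y' = dy/dx when we differentiate it.

Move every term to one side and write the relation as F(x, y) = 0. Term by term,
  d/dx[(x + 1)^2] = 2x + 2
  d/dx[(y - 2)^2] = 2·y'(y - 2)
  d/dx[-196] = 0

The pieces without y' make up ∂F/∂x and the coefficient of y' is ∂F/∂y:
  ∂F/∂x = 2x + 2,
  ∂F/∂y = 2y - 4.

Since d/dx[F] = ∂F/∂x + (∂F/∂y)·y' = 0, solve for y':
  (∂F/∂y)·y' = -∂F/∂x
  dy/dx = -(∂F/∂x)/(∂F/∂y) = -(2x + 2)/(2y - 4) = (-x - 1)/(y - 2)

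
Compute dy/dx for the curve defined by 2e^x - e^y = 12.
Differentiate the relation implicitly: treat y = y(x) and apply the chain rule, so every y-derivative picks up a y' = dy/dx factor.

With everything moved to the left-hand side, differentiate term by term:
  d/dx[2e^(x)] = 2e^(x)
  d/dx[-e^(y)] = -y'·e^(y)
  d/dx[-12] = 0

Separating the contributions that come from x directly and those that come through y:
  without y':      2e^(x)
  multiplying y':  -e^(y)

so (2e^(x)) + (-e^(y))·y' = 0, and therefore
  dy/dx = -(2e^(x))/(-e^(y)) = 2e^(x - y)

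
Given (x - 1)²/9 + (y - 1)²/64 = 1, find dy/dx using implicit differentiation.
Differentiate both sides with respect to x, treating y as y(x). By the chain rule, any term containing y contributes a factor of y' = dy/dx when we differentiate it.

Move every term to one side and write the relation as F(x, y) = 0. Term by term,
  d/dx[(x - 1)^2/9] = 2x/9 - 2/9
  d/dx[(y - 1)^2/64] = y'(y - 1)/32
  d/dx[-1] = 0

The pieces without y' make up ∂F/∂x and the coefficient of y' is ∂F/∂y:
  ∂F/∂x = 2x/9 - 2/9,
  ∂F/∂y = y/32 - 1/32.

Since d/dx[F] = ∂F/∂x + (∂F/∂y)·y' = 0, solve for y':
  (∂F/∂y)·y' = -∂F/∂x
  dy/dx = -(∂F/∂x)/(∂F/∂y) = -(2x/9 - 2/9)/(y/32 - 1/32)
        = -(2(x - 1)/9)/((y - 1)/32) = 64(1 - x)/(9(y - 1))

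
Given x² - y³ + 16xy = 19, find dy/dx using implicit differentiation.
Take d/dx of both sides. Since y is implicitly a function of x, the chain rule attaches a y' = dy/dx factor whenever we differentiate through y.

Set F(x, y) = (left side) − (right side), so the curve is F = 0. Differentiating each term of F:
  d/dx[x^2] = 2x
  d/dx[16xy] = 16x·y' + 16y
  d/dx[-y^3] = -3y^2·y'
  d/dx[-19] = 0

Collecting, the y'-free part is the partial derivative in x and the y' coefficient is the partial derivative in y:
  ∂F/∂x = 2x + 16y
  ∂F/∂y = 16x - 3y^2

so d/dx[F(x, y(x))] = ∂F/∂x + (∂F/∂y)·y' = 0. Rearranging,
  dy/dx = -(∂F/∂x)/(∂F/∂y) = -(2x + 16y)/(16x - 3y^2) = 2(-x - 8y)/(16x - 3y^2)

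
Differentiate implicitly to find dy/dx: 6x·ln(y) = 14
Apply d/dx to both sides, remembering that y depends on x. Each occurrence of y therefore brings in a y' = dy/dx via the chain rule.

With F(x, y) equal to the left-hand side minus the right, differentiate F term by term:
  d/dx[6x·ln(y)] = 6x·y'/y + 6ln(y)
  d/dx[-14] = 0
Adding these up, d/dx[F] = 0 becomes
  (6ln(y)) + (6x/y)·y' = 0,
so isolating y',
  dy/dx = -(6ln(y))/(6x/y) = -y·ln(y)/x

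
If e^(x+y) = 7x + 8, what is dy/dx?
Differentiate both sides with respect to x, treating y as y(x). By the chain rule, any term containing y contributes a factor of y' = dy/dx when we differentiate it.

Move every term to one side and write the relation as F(x, y) = 0. Term by term,
  d/dx[-7x] = -7
  d/dx[e^(x + y)] = (y' + 1)·e^(x + y)
  d/dx[-8] = 0

The pieces without y' make up ∂F/∂x and the coefficient of y' is ∂F/∂y:
  ∂F/∂x = e^(x + y) - 7,
  ∂F/∂y = e^(x + y).

Since d/dx[F] = ∂F/∂x + (∂F/∂y)·y' = 0, solve for y':
  (∂F/∂y)·y' = -∂F/∂x
  dy/dx = -(∂F/∂x)/(∂F/∂y) = -(e^(x + y) - 7)/(e^(x + y)) = 7e^(-x - y) - 1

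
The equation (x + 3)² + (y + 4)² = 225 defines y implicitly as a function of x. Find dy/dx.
Apply d/dx to both sides, remembering that y depends on x. Each occurrence of y therefore brings in a y' = dy/dx via the chain rule.

With F(x, y) equal to the left-hand side minus the right, differentiate F term by term:
  d/dx[(x + 3)^2] = 2x + 6
  d/dx[(y + 4)^2] = 2·y'(y + 4)
  d/dx[-225] = 0
Adding these up, d/dx[F] = 0 becomes
  (2x + 6) + (2y + 8)·y' = 0,
so isolating y',
  dy/dx = -(2x + 6)/(2y + 8) = (-x - 3)/(y + 4)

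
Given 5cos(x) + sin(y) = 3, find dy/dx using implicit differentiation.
Apply d/dx to both sides, remembering that y depends on x. Each occurrence of y therefore brings in a y' = dy/dx via the chain rule.

With F(x, y) equal to the left-hand side minus the right, differentiate F term by term:
  d/dx[sin(y)] = y'·cos(y)
  d/dx[5cos(x)] = -5sin(x)
  d/dx[-3] = 0
Adding these up, d/dx[F] = 0 becomes
  (-5sin(x)) + (cos(y))·y' = 0,
so isolating y',
  dy/dx = -(-5sin(x))/(cos(y)) = 5sin(x)/cos(y)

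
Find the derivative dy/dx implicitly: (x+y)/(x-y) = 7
Apply d/dx to both sides, remembering that y depends on x. Each occurrence of y therefore brings in a y' = dy/dx via the chain rule.

With F(x, y) equal to the left-hand side minus the right, differentiate F term by term:
  d/dx[(x + y)/(x - y)] = (y' + 1)/(x - y) + (x + y)(y' - 1)/(x - y)^2
  d/dx[-7] = 0
Adding these up, d/dx[F] = 0 becomes
  (1/(x - y) - (x + y)/(x - y)^2) + (1/(x - y) + (x + y)/(x - y)^2)·y' = 0,
so isolating y',
  dy/dx = -(1/(x - y) - (x + y)/(x - y)^2)/(1/(x - y) + (x + y)/(x - y)^2)
        = -(-2y/(x - y)^2)/(2x/(x - y)^2) = y/x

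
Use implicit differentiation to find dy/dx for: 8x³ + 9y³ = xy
Take d/dx of both sides. Since y is implicitly a function of x, the chain rule attaches a y' = dy/dx factor whenever we differentiate through y.

Set F(x, y) = (left side) − (right side), so the curve is F = 0. Differentiating each term of F:
  d/dx[8x^3] = 24x^2
  d/dx[-xy] = -x·y' - y
  d/dx[9y^3] = 27y^2·y'

Collecting, the y'-free part is the partial derivative in x and the y' coefficient is the partial derivative in y:
  ∂F/∂x = 24x^2 - y
  ∂F/∂y = -x + 27y^2

so d/dx[F(x, y(x))] = ∂F/∂x + (∂F/∂y)·y' = 0. Rearranging,
  dy/dx = -(∂F/∂x)/(∂F/∂y) = -(24x^2 - y)/(-x + 27y^2) = (24x^2 - y)/(x - 27y^2)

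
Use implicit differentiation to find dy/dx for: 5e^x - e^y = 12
Differentiate both sides with respect to x, treating y as y(x). By the chain rule, any term containing y contributes a factor of y' = dy/dx when we differentiate it.

Move every term to one side and write the relation as F(x, y) = 0. Term by term,
  d/dx[5e^(x)] = 5e^(x)
  d/dx[-e^(y)] = -y'·e^(y)
  d/dx[-12] = 0

The pieces without y' make up ∂F/∂x and the coefficient of y' is ∂F/∂y:
  ∂F/∂x = 5e^(x),
  ∂F/∂y = -e^(y).

Since d/dx[F] = ∂F/∂x + (∂F/∂y)·y' = 0, solve for y':
  (∂F/∂y)·y' = -∂F/∂x
  dy/dx = -(∂F/∂x)/(∂F/∂y) = -(5e^(x))/(-e^(y)) = 5e^(x - y)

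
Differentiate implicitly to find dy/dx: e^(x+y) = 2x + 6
Apply d/dx to both sides, remembering that y depends on x. Each occurrence of y therefore brings in a y' = dy/dx via the chain rule.

With F(x, y) equal to the left-hand side minus the right, differentiate F term by term:
  d/dx[-2x] = -2
  d/dx[e^(x + y)] = (y' + 1)·e^(x + y)
  d/dx[-6] = 0
Adding these up, d/dx[F] = 0 becomes
  (e^(x + y) - 2) + (e^(x + y))·y' = 0,
so isolating y',
  dy/dx = -(e^(x + y) - 2)/(e^(x + y)) = 2e^(-x - y) - 1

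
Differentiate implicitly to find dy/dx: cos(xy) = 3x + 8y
Take d/dx of both sides. Since y is implicitly a function of x, the chain rule attaches a y' = dy/dx factor whenever we differentiate through y.

Set F(x, y) = (left side) − (right side), so the curve is F = 0. Differentiating each term of F:
  d/dx[-3x] = -3
  d/dx[-8y] = -8·y'
  d/dx[cos(xy)] = -(x·y' + y)·sin(xy)

Collecting, the y'-free part is the partial derivative in x and the y' coefficient is the partial derivative in y:
  ∂F/∂x = -y·sin(xy) - 3
  ∂F/∂y = -x·sin(xy) - 8

so d/dx[F(x, y(x))] = ∂F/∂x + (∂F/∂y)·y' = 0. Rearranging,
  dy/dx = -(∂F/∂x)/(∂F/∂y) = -(-y·sin(xy) - 3)/(-x·sin(xy) - 8) = -(y·sin(xy) + 3)/(x·sin(xy) + 8)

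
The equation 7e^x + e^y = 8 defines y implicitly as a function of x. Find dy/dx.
Differentiate the relation implicitly: treat y = y(x) and apply the chain rule, so every y-derivative picks up a y' = dy/dx factor.

With everything moved to the left-hand side, differentiate term by term:
  d/dx[7e^(x)] = 7e^(x)
  d/dx[e^(y)] = y'·e^(y)
  d/dx[-8] = 0

Separating the contributions that come from x directly and those that come through y:
  without y':      7e^(x)
  multiplying y':  e^(y)

so (7e^(x)) + (e^(y))·y' = 0, and therefore
  dy/dx = -(7e^(x))/(e^(y)) = -7e^(x - y)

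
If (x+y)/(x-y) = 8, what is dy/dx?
Apply d/dx to both sides, remembering that y depends on x. Each occurrence of y therefore brings in a y' = dy/dx via the chain rule.

With F(x, y) equal to the left-hand side minus the right, differentiate F term by term:
  d/dx[(x + y)/(x - y)] = (y' + 1)/(x - y) + (x + y)(y' - 1)/(x - y)^2
  d/dx[-8] = 0
Adding these up, d/dx[F] = 0 becomes
  (1/(x - y) - (x + y)/(x - y)^2) + (1/(x - y) + (x + y)/(x - y)^2)·y' = 0,
so isolating y',
  dy/dx = -(1/(x - y) - (x + y)/(x - y)^2)/(1/(x - y) + (x + y)/(x - y)^2)
        = -(-2y/(x - y)^2)/(2x/(x - y)^2) = y/x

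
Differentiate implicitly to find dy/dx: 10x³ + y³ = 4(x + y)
Apply d/dx to both sides, remembering that y depends on x. Each occurrence of y therefore brings in a y' = dy/dx via the chain rule.

With F(x, y) equal to the left-hand side minus the right, differentiate F term by term:
  d/dx[10x^3] = 30x^2
  d/dx[-4x] = -4
  d/dx[y^3] = 3y^2·y'
  d/dx[-4y] = -4·y'
Adding these up, d/dx[F] = 0 becomes
  (30x^2 - 4) + (3y^2 - 4)·y' = 0,
so isolating y',
  dy/dx = -(30x^2 - 4)/(3y^2 - 4) = 2(2 - 15x^2)/(3y^2 - 4)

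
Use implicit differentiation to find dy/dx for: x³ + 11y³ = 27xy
Differentiate the relation implicitly: treat y = y(x) and apply the chain rule, so every y-derivative picks up a y' = dy/dx factor.

With everything moved to the left-hand side, differentiate term by term:
  d/dx[x^3] = 3x^2
  d/dx[-27xy] = -27x·y' - 27y
  d/dx[11y^3] = 33y^2·y'

Separating the contributions that come from x directly and those that come through y:
  without y':      3x^2 - 27y
  multiplying y':  -27x + 33y^2

so (3x^2 - 27y) + (-27x + 33y^2)·y' = 0, and therefore
  dy/dx = -(3x^2 - 27y)/(-27x + 33y^2) = (x^2 - 9y)/(9x - 11y^2)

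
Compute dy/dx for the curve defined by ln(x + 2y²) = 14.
Apply d/dx to both sides, remembering that y depends on x. Each occurrence of y therefore brings in a y' = dy/dx via the chain rule.

With F(x, y) equal to the left-hand side minus the right, differentiate F term by term:
  d/dx[ln(x + 2y^2)] = (4y·y' + 1)/(x + 2y^2)
  d/dx[-14] = 0
Adding these up, d/dx[F] = 0 becomes
  (1/(x + 2y^2)) + (4y/(x + 2y^2))·y' = 0,
so isolating y',
  dy/dx = -(1/(x + 2y^2))/(4y/(x + 2y^2)) = -1/(4y)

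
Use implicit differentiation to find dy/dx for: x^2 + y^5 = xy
Differentiate both sides with respect to x, treating y as y(x). By the chain rule, any term containing y contributes a factor of y' = dy/dx when we differentiate it.

Move every term to one side and write the relation as F(x, y) = 0. Term by term,
  d/dx[x^2] = 2x
  d/dx[-xy] = -x·y' - y
  d/dx[y^5] = 5y^4·y'

The pieces without y' make up ∂F/∂x and the coefficient of y' is ∂F/∂y:
  ∂F/∂x = 2x - y,
  ∂F/∂y = -x + 5y^4.

Since d/dx[F] = ∂F/∂x + (∂F/∂y)·y' = 0, solve for y':
  (∂F/∂y)·y' = -∂F/∂x
  dy/dx = -(∂F/∂x)/(∂F/∂y) = -(2x - y)/(-x + 5y^4) = (2x - y)/(x - 5y^4)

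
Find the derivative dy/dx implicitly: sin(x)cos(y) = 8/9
Apply d/dx to both sides, remembering that y depends on x. Each occurrence of y therefore brings in a y' = dy/dx via the chain rule.

With F(x, y) equal to the left-hand side minus the right, differentiate F term by term:
  d/dx[sin(x)·cos(y)] = -y'·sin(x)·sin(y) + cos(x)·cos(y)
  d/dx[-8/9] = 0
Adding these up, d/dx[F] = 0 becomes
  (cos(x)·cos(y)) + (-sin(x)·sin(y))·y' = 0,
so isolating y',
  dy/dx = -(cos(x)·cos(y))/(-sin(x)·sin(y)) = 1/(tan(x)·tan(y))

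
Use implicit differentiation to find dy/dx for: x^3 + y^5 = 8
Take d/dx of both sides. Since y is implicitly a function of x, the chain rule attaches a y' = dy/dx factor whenever we differentiate through y.

Set F(x, y) = (left side) − (right side), so the curve is F = 0. Differentiating each term of F:
  d/dx[x^3] = 3x^2
  d/dx[y^5] = 5y^4·y'
  d/dx[-8] = 0

Collecting, the y'-free part is the partial derivative in x and the y' coefficient is the partial derivative in y:
  ∂F/∂x = 3x^2
  ∂F/∂y = 5y^4

so d/dx[F(x, y(x))] = ∂F/∂x + (∂F/∂y)·y' = 0. Rearranging,
  dy/dx = -(∂F/∂x)/(∂F/∂y) = -(3x^2)/(5y^4) = -3x^2/(5y^4)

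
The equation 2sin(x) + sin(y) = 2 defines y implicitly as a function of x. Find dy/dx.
Differentiate the relation implicitly: treat y = y(x) and apply the chain rule, so every y-derivative picks up a y' = dy/dx factor.

With everything moved to the left-hand side, differentiate term by term:
  d/dx[2sin(x)] = 2cos(x)
  d/dx[sin(y)] = y'·cos(y)
  d/dx[-2] = 0

Separating the contributions that come from x directly and those that come through y:
  without y':      2cos(x)
  multiplying y':  cos(y)

so (2cos(x)) + (cos(y))·y' = 0, and therefore
  dy/dx = -(2cos(x))/(cos(y)) = -2cos(x)/cos(y)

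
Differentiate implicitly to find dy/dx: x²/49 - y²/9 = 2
Differentiate both sides with respect to x, treating y as y(x). By the chain rule, any term containing y contributes a factor of y' = dy/dx when we differentiate it.

Move every term to one side and write the relation as F(x, y) = 0. Term by term,
  d/dx[x^2/49] = 2x/49
  d/dx[-y^2/9] = -2y·y'/9
  d/dx[-2] = 0

The pieces without y' make up ∂F/∂x and the coefficient of y' is ∂F/∂y:
  ∂F/∂x = 2x/49,
  ∂F/∂y = -2y/9.

Since d/dx[F] = ∂F/∂x + (∂F/∂y)·y' = 0, solve for y':
  (∂F/∂y)·y' = -∂F/∂x
  dy/dx = -(∂F/∂x)/(∂F/∂y) = -(2x/49)/(-2y/9) = 9x/(49y)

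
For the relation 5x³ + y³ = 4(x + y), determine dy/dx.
Differentiate both sides with respect to x, treating y as y(x). By the chain rule, any term containing y contributes a factor of y' = dy/dx when we differentiate it.

Move every term to one side and write the relation as F(x, y) = 0. Term by term,
  d/dx[5x^3] = 15x^2
  d/dx[-4x] = -4
  d/dx[y^3] = 3y^2·y'
  d/dx[-4y] = -4·y'

The pieces without y' make up ∂F/∂x and the coefficient of y' is ∂F/∂y:
  ∂F/∂x = 15x^2 - 4,
  ∂F/∂y = 3y^2 - 4.

Since d/dx[F] = ∂F/∂x + (∂F/∂y)·y' = 0, solve for y':
  (∂F/∂y)·y' = -∂F/∂x
  dy/dx = -(∂F/∂x)/(∂F/∂y) = -(15x^2 - 4)/(3y^2 - 4) = (4 - 15x^2)/(3y^2 - 4)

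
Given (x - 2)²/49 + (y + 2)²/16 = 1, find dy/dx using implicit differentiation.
Take d/dx of both sides. Since y is implicitly a function of x, the chain rule attaches a y' = dy/dx factor whenever we differentiate through y.

Set F(x, y) = (left side) − (right side), so the curve is F = 0. Differentiating each term of F:
  d/dx[(x - 2)^2/49] = 2x/49 - 4/49
  d/dx[(y + 2)^2/16] = y'(y + 2)/8
  d/dx[-1] = 0

Collecting, the y'-free part is the partial derivative in x and the y' coefficient is the partial derivative in y:
  ∂F/∂x = 2x/49 - 4/49
  ∂F/∂y = y/8 + 1/4

so d/dx[F(x, y(x))] = ∂F/∂x + (∂F/∂y)·y' = 0. Rearranging,
  dy/dx = -(∂F/∂x)/(∂F/∂y) = -(2x/49 - 4/49)/(y/8 + 1/4)
        = -(2(x - 2)/49)/((y + 2)/8) = 16(2 - x)/(49(y + 2))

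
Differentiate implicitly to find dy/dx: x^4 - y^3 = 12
Apply d/dx to both sides, remembering that y depends on x. Each occurrence of y therefore brings in a y' = dy/dx via the chain rule.

With F(x, y) equal to the left-hand side minus the right, differentiate F term by term:
  d/dx[x^4] = 4x^3
  d/dx[-y^3] = -3y^2·y'
  d/dx[-12] = 0
Adding these up, d/dx[F] = 0 becomes
  (4x^3) + (-3y^2)·y' = 0,
so isolating y',
  dy/dx = -(4x^3)/(-3y^2) = 4x^3/(3y^2)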